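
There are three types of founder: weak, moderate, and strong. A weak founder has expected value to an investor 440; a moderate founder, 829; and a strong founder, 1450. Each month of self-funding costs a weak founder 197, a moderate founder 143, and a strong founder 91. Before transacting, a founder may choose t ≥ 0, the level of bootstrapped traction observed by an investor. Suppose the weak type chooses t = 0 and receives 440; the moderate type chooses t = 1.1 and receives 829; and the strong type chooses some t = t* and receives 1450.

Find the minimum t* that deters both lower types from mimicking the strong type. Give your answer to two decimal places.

5.44

Moderate type (on-path payoff 829 − 143×1.1 = 671.7) won't mimic when 671.7 ≥ 1450 − 143·t*, i.e. t* ≥ 5.44.
Weak type (on-path payoff 440) won't mimic when 440 ≥ 1450 − 197·t*, i.e. t* ≥ 5.13.
Both must hold, so t* = max(5.13, 5.44) = 5.44. The moderate type's constraint binds.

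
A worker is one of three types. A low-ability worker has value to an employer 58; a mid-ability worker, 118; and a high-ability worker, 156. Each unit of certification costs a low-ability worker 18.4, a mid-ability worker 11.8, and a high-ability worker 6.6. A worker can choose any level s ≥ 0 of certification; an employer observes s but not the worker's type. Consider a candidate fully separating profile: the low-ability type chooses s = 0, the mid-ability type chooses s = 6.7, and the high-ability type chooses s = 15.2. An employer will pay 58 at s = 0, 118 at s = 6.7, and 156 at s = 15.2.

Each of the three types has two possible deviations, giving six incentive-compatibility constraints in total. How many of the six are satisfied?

3

Low-ability (own payoff 58): to s=6.7 gives 118 − 18.4×6.7 = -5.28 → no gain ✓; to s=15.2 gives 156 − 18.4×15.2 = -123.68 → no gain ✓.
Mid-ability (own payoff 118 − 11.8×6.7 = 38.94): to s=0 gives 58 → profitable ✗; to s=15.2 gives 156 − 11.8×15.2 = -23.36 → no gain ✓.
High-ability (own payoff 156 − 6.6×15.2 = 55.68): to s=0 gives 58 → profitable ✗; to s=6.7 gives 118 − 6.6×6.7 = 73.78 → profitable ✗.
3 of the 6 constraints hold; not an equilibrium.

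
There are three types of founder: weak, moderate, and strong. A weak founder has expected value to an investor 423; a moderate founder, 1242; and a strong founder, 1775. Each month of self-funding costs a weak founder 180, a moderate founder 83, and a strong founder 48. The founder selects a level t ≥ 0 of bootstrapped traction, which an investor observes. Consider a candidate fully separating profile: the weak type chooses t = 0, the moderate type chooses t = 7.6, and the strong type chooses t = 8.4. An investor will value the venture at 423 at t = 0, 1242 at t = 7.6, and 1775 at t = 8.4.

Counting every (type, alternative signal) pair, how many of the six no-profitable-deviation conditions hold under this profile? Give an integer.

Strong (own payoff 1775 − 48×8.4 = 1371.8): to t=0 gives 423 → no gain ✓; to t=7.6 gives 1242 − 48×7.6 = 877.2 → no gain ✓.
Weak (own payoff 423): to t=7.6 gives 1242 − 180×7.6 = -126 → no gain ✓; to t=8.4 gives 1775 − 180×8.4 = 263 → no gain ✓.
Moderate (own payoff 1242 − 83×7.6 = 611.2): to t=0 gives 423 → no gain ✓; to t=8.4 gives 1775 − 83×8.4 = 1077.8 → profitable ✗.
5 of the 6 constraints hold; not an equilibrium.

5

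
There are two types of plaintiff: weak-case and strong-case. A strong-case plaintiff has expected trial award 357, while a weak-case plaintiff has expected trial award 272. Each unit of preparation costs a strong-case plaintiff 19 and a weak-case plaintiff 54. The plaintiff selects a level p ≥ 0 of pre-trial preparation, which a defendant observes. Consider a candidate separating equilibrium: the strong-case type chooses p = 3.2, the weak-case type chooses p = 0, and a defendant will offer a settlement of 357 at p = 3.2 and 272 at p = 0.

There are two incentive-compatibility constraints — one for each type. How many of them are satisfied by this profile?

Weak-case type: stay at 0 → 272; mimic → 357 − 54 × 3.2 = 184.2. IC holds (272 ≥ 184.2).
Strong-case type: signal → 357 − 19 × 3.2 = 296.2; deviate to 0 → 272. IC holds (296.2 ≥ 272).
2 of 2 constraints hold, so this is a separating equilibrium.

2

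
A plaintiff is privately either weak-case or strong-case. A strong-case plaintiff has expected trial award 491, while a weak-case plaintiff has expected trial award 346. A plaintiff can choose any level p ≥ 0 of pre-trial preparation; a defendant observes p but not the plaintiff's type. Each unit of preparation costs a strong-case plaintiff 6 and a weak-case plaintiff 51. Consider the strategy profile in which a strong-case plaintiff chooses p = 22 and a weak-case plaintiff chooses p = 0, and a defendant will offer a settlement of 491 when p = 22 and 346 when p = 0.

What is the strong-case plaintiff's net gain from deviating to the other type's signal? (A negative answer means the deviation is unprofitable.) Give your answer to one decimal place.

Playing p = 22 the strong-case plaintiff receives 491 − 6 × 22 = 359.
Deviating to p = 0 yields 346 instead.
Gain from deviating: 346 − 359 = -13.0.
The gain is negative, so the strong-case type's incentive-compatibility constraint is satisfied.

-13.0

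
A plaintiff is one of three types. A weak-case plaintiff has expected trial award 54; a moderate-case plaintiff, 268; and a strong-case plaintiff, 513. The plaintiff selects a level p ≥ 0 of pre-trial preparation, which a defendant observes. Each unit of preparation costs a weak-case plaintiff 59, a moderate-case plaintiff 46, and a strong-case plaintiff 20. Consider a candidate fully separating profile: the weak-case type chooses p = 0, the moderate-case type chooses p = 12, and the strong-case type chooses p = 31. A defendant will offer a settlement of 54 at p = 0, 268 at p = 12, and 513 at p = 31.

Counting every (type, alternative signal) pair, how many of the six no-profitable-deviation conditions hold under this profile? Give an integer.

3

Weak-case (own payoff 54): to p=12 gives 268 − 59×12 = -440 → no gain ✓; to p=31 gives 513 − 59×31 = -1316 → no gain ✓.
Moderate-case (own payoff 268 − 46×12 = -284): to p=0 gives 54 → profitable ✗; to p=31 gives 513 − 46×31 = -913 → no gain ✓.
Strong-case (own payoff 513 − 20×31 = -107): to p=0 gives 54 → profitable ✗; to p=12 gives 268 − 20×12 = 28 → profitable ✗.
3 of the 6 constraints hold; not an equilibrium.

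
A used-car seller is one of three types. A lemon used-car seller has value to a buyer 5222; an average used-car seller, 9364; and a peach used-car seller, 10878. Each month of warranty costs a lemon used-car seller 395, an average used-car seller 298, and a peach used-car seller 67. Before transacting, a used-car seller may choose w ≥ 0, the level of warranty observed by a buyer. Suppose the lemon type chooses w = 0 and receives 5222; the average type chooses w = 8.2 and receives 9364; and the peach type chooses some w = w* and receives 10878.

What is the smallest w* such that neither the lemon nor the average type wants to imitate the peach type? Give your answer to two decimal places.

14.32

Lemon type (on-path payoff 5222) won't mimic when 5222 ≥ 10878 − 395·w*, i.e. w* ≥ 14.32.
Average type (on-path payoff 9364 − 298×8.2 = 6920.4) won't mimic when 6920.4 ≥ 10878 − 298·w*, i.e. w* ≥ 13.28.
Both must hold, so w* = max(14.32, 13.28) = 14.32. The lemon type's constraint binds.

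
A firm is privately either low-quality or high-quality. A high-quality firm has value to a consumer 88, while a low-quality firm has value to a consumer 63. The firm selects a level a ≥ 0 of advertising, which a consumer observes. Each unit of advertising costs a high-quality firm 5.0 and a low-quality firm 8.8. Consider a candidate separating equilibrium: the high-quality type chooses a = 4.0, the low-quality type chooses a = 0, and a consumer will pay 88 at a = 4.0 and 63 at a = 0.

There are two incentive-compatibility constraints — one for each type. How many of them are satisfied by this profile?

2

High-quality type: signal → 88 − 5.0 × 4.0 = 68; deviate to 0 → 63. IC holds (68 ≥ 63).
Low-quality type: stay at 0 → 63; mimic → 88 − 8.8 × 4.0 = 52.8. IC holds (63 ≥ 52.8).
2 of 2 constraints hold, so this is a separating equilibrium.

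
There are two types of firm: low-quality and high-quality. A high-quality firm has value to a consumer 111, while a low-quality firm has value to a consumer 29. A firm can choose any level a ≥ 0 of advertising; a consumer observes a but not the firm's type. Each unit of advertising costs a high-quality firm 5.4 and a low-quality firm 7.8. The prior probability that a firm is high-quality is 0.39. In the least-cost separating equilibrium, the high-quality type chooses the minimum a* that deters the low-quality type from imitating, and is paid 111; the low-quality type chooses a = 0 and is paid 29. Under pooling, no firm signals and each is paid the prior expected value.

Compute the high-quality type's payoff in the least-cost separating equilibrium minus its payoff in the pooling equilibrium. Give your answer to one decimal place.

-6.7

Least-cost separating signal: a* solves 29 = 111 − 7.8·a*, so a* = (111 − 29)/7.8 ≈ 10.5128.
High-quality type's separating payoff: 111 − 5.4 × a* = 111 − 5.4 × (111 − 29)/7.8 = 111 − 442.8/7.8 ≈ 54.231.
Pooling payoff: 0.39 × 111 + 0.61 × 29 = 60.98.
Difference: 54.231 − 60.98 = -6.749, i.e. -6.7 to one decimal place.
The high-quality type would prefer the pooling outcome.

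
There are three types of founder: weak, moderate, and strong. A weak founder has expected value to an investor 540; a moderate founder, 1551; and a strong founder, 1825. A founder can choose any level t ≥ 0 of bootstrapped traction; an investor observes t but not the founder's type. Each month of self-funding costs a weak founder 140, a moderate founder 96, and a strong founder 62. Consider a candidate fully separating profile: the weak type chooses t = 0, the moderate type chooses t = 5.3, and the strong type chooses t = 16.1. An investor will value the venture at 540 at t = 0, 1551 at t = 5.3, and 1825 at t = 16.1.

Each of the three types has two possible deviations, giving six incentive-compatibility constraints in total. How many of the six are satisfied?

Strong (own payoff 1825 − 62×16.1 = 826.8): to t=0 gives 540 → no gain ✓; to t=5.3 gives 1551 − 62×5.3 = 1222.4 → profitable ✗.
Weak (own payoff 540): to t=5.3 gives 1551 − 140×5.3 = 809 → profitable ✗; to t=16.1 gives 1825 − 140×16.1 = -429 → no gain ✓.
Moderate (own payoff 1551 − 96×5.3 = 1042.2): to t=0 gives 540 → no gain ✓; to t=16.1 gives 1825 − 96×16.1 = 279.4 → no gain ✓.
4 of the 6 constraints hold; not an equilibrium.

4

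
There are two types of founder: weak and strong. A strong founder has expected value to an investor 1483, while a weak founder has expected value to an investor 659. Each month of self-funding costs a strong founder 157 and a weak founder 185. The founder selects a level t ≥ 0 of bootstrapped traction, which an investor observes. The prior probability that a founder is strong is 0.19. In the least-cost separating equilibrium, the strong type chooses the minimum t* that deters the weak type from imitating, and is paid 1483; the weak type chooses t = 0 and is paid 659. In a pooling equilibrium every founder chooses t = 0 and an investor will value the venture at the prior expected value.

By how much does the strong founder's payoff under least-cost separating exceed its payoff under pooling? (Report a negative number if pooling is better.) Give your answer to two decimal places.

-31.85

Least-cost separating signal: t* solves 659 = 1483 − 185·t*, so t* = (1483 − 659)/185 ≈ 4.4541.
Strong type's separating payoff: 1483 − 157 × t* = 1483 − 157 × (1483 − 659)/185 = 1483 − 129368/185 ≈ 783.7135.
Pooling payoff: 0.19 × 1483 + 0.81 × 659 = 815.56.
Difference: 783.7135 − 815.56 = -31.8465, i.e. -31.85 to two decimal places.
The strong type would prefer the pooling outcome.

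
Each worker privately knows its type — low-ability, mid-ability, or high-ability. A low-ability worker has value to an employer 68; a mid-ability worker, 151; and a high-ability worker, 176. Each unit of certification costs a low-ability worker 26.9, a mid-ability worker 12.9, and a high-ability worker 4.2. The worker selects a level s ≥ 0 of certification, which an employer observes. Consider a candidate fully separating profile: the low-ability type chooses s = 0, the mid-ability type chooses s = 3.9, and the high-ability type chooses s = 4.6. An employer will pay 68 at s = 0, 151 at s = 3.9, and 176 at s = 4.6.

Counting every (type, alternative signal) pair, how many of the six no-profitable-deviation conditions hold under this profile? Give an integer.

5

Low-ability (own payoff 68): to s=3.9 gives 151 − 26.9×3.9 = 46.09 → no gain ✓; to s=4.6 gives 176 − 26.9×4.6 = 52.26 → no gain ✓.
Mid-ability (own payoff 151 − 12.9×3.9 = 100.69): to s=0 gives 68 → no gain ✓; to s=4.6 gives 176 − 12.9×4.6 = 116.66 → profitable ✗.
High-ability (own payoff 176 − 4.2×4.6 = 156.68): to s=0 gives 68 → no gain ✓; to s=3.9 gives 151 − 4.2×3.9 = 134.62 → no gain ✓.
5 of the 6 constraints hold; not an equilibrium.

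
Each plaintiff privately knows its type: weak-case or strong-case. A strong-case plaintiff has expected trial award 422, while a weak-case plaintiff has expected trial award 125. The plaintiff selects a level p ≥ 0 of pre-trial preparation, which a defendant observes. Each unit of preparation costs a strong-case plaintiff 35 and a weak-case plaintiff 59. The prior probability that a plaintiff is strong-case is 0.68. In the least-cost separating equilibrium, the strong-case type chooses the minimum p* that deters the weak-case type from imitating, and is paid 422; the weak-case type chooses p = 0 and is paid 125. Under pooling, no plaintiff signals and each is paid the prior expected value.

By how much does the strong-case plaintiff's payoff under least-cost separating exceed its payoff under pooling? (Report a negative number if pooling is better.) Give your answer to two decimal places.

Least-cost separating signal: p* solves 125 = 422 − 59·p*, so p* = (422 − 125)/59 ≈ 5.0339.
Strong-case type's separating payoff: 422 − 35 × p* = 422 − 35 × (422 − 125)/59 = 422 − 10395/59 ≈ 245.8136.
Pooling payoff: 0.68 × 422 + 0.32 × 125 = 326.96.
Difference: 245.8136 − 326.96 = -81.1464, i.e. -81.15 to two decimal places.
The strong-case type would prefer the pooling outcome.

-81.15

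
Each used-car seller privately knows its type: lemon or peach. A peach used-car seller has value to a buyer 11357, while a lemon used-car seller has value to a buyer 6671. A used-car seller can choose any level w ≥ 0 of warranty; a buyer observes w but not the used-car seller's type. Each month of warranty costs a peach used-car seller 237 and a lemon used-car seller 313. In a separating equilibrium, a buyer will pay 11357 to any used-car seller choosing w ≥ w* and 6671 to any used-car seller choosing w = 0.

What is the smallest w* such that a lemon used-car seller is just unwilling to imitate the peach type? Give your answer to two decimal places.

A lemon used-car seller choosing w = 0 receives 6671.
Imitating at w* instead would pay 11357 at cost 313·w*, netting 11357 − 313·w*.
Indifference: 6671 = 11357 − 313·w*, so w* = (11357 − 6671) / 313 ≈ 14.97.
This is the lemon type's binding incentive-compatibility constraint; any w ≥ 14.97 sustains separation on that side.

14.97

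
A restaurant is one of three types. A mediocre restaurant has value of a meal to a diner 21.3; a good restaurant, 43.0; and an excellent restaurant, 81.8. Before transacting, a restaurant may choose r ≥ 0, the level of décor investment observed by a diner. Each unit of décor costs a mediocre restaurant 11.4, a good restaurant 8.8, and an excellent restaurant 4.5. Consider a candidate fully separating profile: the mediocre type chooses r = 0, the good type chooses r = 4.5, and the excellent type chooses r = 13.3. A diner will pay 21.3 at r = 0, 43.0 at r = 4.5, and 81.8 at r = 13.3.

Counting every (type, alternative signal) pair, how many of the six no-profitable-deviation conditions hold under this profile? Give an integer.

4

Good (own payoff 43.0 − 8.8×4.5 = 3.4): to r=0 gives 21.3 → profitable ✗; to r=13.3 gives 81.8 − 8.8×13.3 = -35.24 → no gain ✓.
Excellent (own payoff 81.8 − 4.5×13.3 = 21.95): to r=0 gives 21.3 → no gain ✓; to r=4.5 gives 43.0 − 4.5×4.5 = 22.75 → profitable ✗.
Mediocre (own payoff 21.3): to r=4.5 gives 43.0 − 11.4×4.5 = -8.3 → no gain ✓; to r=13.3 gives 81.8 − 11.4×13.3 = -69.82 → no gain ✓.
4 of the 6 constraints hold; not an equilibrium.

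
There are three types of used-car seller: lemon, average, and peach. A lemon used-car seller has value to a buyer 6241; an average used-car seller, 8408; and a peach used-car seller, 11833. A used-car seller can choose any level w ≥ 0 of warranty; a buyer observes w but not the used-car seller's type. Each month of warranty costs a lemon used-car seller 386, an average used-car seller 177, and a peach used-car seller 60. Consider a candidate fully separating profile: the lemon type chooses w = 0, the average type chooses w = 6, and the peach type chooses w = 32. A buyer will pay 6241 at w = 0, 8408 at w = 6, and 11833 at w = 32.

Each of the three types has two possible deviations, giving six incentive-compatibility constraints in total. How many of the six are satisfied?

Lemon (own payoff 6241): to w=6 gives 8408 − 386×6 = 6092 → no gain ✓; to w=32 gives 11833 − 386×32 = -519 → no gain ✓.
Peach (own payoff 11833 − 60×32 = 9913): to w=0 gives 6241 → no gain ✓; to w=6 gives 8408 − 60×6 = 8048 → no gain ✓.
Average (own payoff 8408 − 177×6 = 7346): to w=0 gives 6241 → no gain ✓; to w=32 gives 11833 − 177×32 = 6169 → no gain ✓.
6 of the 6 constraints hold; this profile is a separating equilibrium.

6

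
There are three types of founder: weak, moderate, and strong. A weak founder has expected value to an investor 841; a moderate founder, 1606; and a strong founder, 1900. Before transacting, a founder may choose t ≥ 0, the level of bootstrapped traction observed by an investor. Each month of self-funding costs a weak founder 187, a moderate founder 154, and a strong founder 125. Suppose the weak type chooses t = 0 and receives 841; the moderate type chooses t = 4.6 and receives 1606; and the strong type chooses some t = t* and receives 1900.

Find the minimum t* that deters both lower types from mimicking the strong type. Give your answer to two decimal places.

6.51

Weak type (on-path payoff 841) won't mimic when 841 ≥ 1900 − 187·t*, i.e. t* ≥ 5.66.
Moderate type (on-path payoff 1606 − 154×4.6 = 897.6) won't mimic when 897.6 ≥ 1900 − 154·t*, i.e. t* ≥ 6.51.
Both must hold, so t* = max(5.66, 6.51) = 6.51. The moderate type's constraint binds.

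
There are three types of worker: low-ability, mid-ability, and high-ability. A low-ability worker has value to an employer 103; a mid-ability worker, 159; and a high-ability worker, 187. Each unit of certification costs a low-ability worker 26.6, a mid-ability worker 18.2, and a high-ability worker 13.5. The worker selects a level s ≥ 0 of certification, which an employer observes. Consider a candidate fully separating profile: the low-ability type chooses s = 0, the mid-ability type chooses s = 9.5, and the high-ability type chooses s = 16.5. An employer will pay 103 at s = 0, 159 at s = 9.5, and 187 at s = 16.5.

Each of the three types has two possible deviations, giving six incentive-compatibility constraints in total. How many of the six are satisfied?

3

Mid-ability (own payoff 159 − 18.2×9.5 = -13.9): to s=0 gives 103 → profitable ✗; to s=16.5 gives 187 − 18.2×16.5 = -113.3 → no gain ✓.
Low-ability (own payoff 103): to s=9.5 gives 159 − 26.6×9.5 = -93.7 → no gain ✓; to s=16.5 gives 187 − 26.6×16.5 = -251.9 → no gain ✓.
High-ability (own payoff 187 − 13.5×16.5 = -35.75): to s=0 gives 103 → profitable ✗; to s=9.5 gives 159 − 13.5×9.5 = 30.75 → profitable ✗.
3 of the 6 constraints hold; not an equilibrium.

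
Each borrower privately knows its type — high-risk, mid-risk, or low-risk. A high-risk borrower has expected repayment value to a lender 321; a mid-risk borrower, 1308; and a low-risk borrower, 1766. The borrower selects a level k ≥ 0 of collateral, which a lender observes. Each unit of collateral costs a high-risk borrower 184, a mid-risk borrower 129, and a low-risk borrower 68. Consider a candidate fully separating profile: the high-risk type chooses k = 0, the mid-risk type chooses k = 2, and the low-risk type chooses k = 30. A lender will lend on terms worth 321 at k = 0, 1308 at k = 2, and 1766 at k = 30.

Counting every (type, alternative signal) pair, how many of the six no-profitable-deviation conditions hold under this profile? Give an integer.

High-risk (own payoff 321): to k=2 gives 1308 − 184×2 = 940 → profitable ✗; to k=30 gives 1766 − 184×30 = -3754 → no gain ✓.
Low-risk (own payoff 1766 − 68×30 = -274): to k=0 gives 321 → profitable ✗; to k=2 gives 1308 − 68×2 = 1172 → profitable ✗.
Mid-risk (own payoff 1308 − 129×2 = 1050): to k=0 gives 321 → no gain ✓; to k=30 gives 1766 − 129×30 = -2104 → no gain ✓.
3 of the 6 constraints hold; not an equilibrium.

3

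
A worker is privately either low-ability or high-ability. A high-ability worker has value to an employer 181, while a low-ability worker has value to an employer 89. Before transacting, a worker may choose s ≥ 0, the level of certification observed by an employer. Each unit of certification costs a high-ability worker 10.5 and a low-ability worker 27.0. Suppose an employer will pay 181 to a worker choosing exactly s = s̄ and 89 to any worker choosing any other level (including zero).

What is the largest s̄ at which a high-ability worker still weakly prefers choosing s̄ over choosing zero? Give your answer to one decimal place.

8.8

Choosing s̄ yields the high-ability type 181 − 10.5·s̄; choosing zero yields 89.
The high-ability type is indifferent at 181 − 10.5·s̄ = 89, i.e. s̄ = (181 − 89) / 10.5 ≈ 8.8.
For any s̄ above 8.8 the high-ability type would rather pool at zero, so separation collapses.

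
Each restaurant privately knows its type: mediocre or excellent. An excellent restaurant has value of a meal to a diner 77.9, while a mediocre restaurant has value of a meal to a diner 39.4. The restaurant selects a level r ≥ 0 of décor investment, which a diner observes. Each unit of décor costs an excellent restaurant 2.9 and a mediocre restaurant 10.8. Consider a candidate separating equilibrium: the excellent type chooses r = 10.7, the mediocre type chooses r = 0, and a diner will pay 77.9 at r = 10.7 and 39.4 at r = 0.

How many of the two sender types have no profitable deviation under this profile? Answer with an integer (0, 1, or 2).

Excellent type: signal → 77.9 − 2.9 × 10.7 = 46.87; deviate to 0 → 39.4. IC holds (46.87 ≥ 39.4).
Mediocre type: stay at 0 → 39.4; mimic → 77.9 − 10.8 × 10.7 = -37.66. IC holds (39.4 ≥ -37.66).
2 of 2 constraints hold, so this is a separating equilibrium.

2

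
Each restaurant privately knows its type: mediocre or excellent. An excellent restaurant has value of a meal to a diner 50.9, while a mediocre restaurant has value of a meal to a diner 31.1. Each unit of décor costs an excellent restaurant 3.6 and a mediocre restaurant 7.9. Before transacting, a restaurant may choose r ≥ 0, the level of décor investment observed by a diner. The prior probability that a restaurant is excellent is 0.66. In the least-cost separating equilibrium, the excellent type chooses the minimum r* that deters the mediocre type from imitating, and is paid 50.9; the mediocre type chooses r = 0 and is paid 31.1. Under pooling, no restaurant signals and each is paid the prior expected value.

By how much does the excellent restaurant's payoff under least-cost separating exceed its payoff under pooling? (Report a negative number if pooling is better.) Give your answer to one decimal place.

Least-cost separating signal: r* solves 31.1 = 50.9 − 7.9·r*, so r* = (50.9 − 31.1)/7.9 ≈ 2.5063.
Excellent type's separating payoff: 50.9 − 3.6 × r* = 50.9 − 3.6 × (50.9 − 31.1)/7.9 = 50.9 − 71.28/7.9 ≈ 41.877.
Pooling payoff: 0.66 × 50.9 + 0.34 × 31.1 = 44.168.
Difference: 41.877 − 44.168 = -2.291, i.e. -2.3 to one decimal place.
The excellent type would prefer the pooling outcome.

-2.3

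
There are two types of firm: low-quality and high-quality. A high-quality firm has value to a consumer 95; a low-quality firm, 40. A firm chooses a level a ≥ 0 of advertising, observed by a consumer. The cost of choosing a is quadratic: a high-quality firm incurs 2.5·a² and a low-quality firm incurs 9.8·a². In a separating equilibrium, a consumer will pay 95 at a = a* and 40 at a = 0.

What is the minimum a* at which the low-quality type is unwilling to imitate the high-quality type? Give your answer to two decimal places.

The low-quality type at a = 0 receives 40; imitating at a* yields 95 − 9.8·a*².
Indifference: 40 = 95 − 9.8·a*², so a*² = (95 − 40) / 9.8 ≈ 5.6122.
a* = √5.6122 ≈ 2.37.

2.37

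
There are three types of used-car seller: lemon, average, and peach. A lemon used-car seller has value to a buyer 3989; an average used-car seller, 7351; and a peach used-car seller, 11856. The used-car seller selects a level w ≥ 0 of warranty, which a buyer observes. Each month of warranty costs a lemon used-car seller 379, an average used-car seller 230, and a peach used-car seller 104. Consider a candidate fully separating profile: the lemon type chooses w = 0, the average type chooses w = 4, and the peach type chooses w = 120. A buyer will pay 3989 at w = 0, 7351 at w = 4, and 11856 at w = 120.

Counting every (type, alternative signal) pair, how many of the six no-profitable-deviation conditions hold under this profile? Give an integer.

3

Peach (own payoff 11856 − 104×120 = -624): to w=0 gives 3989 → profitable ✗; to w=4 gives 7351 − 104×4 = 6935 → profitable ✗.
Lemon (own payoff 3989): to w=4 gives 7351 − 379×4 = 5835 → profitable ✗; to w=120 gives 11856 − 379×120 = -33624 → no gain ✓.
Average (own payoff 7351 − 230×4 = 6431): to w=0 gives 3989 → no gain ✓; to w=120 gives 11856 − 230×120 = -15744 → no gain ✓.
3 of the 6 constraints hold; not an equilibrium.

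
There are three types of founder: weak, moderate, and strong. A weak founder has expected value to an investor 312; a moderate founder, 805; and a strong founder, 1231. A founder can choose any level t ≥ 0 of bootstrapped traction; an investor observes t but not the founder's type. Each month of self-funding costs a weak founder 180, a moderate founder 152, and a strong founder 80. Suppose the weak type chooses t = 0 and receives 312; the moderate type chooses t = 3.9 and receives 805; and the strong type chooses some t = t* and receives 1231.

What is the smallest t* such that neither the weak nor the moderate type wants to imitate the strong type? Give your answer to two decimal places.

Moderate type (on-path payoff 805 − 152×3.9 = 212.2) won't mimic when 212.2 ≥ 1231 − 152·t*, i.e. t* ≥ 6.70.
Weak type (on-path payoff 312) won't mimic when 312 ≥ 1231 − 180·t*, i.e. t* ≥ 5.11.
Both must hold, so t* = max(5.11, 6.70) = 6.70. The moderate type's constraint binds.

6.70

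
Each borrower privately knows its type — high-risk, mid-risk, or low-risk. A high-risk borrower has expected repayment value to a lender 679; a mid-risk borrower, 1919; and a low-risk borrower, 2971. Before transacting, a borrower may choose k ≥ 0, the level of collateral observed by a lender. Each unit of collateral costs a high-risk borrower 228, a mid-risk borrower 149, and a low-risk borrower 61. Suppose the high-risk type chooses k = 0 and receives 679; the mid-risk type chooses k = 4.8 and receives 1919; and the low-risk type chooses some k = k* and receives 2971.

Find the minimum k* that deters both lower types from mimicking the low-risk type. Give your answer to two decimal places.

High-risk type (on-path payoff 679) won't mimic when 679 ≥ 2971 − 228·k*, i.e. k* ≥ 10.05.
Mid-risk type (on-path payoff 1919 − 149×4.8 = 1203.8) won't mimic when 1203.8 ≥ 2971 − 149·k*, i.e. k* ≥ 11.86.
Both must hold, so k* = max(10.05, 11.86) = 11.86. The mid-risk type's constraint binds.

11.86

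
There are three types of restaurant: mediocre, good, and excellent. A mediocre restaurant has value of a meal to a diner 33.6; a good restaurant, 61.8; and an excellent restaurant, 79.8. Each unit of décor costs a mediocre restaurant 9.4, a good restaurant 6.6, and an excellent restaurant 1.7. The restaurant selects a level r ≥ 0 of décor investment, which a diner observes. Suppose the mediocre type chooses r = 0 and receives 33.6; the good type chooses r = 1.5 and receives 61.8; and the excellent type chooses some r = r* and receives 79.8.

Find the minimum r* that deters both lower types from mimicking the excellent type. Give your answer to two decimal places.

Good type (on-path payoff 61.8 − 6.6×1.5 = 51.9) won't mimic when 51.9 ≥ 79.8 − 6.6·r*, i.e. r* ≥ 4.23.
Mediocre type (on-path payoff 33.6) won't mimic when 33.6 ≥ 79.8 − 9.4·r*, i.e. r* ≥ 4.91.
Both must hold, so r* = max(4.91, 4.23) = 4.91. The mediocre type's constraint binds.

4.91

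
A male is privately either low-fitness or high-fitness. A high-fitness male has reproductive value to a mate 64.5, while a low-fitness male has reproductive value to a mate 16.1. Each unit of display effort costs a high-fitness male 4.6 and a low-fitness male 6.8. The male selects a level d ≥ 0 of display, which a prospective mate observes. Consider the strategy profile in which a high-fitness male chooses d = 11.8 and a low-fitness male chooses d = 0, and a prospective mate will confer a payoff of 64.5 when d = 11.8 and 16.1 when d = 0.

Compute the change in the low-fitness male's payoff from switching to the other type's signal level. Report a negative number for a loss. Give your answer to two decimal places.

Playing d = 0 the low-fitness male receives 16.1.
Deviating to d = 11.8 brings payment 64.5 at cost 6.8 × 11.8 = 80.24, netting -15.74.
Gain from deviating: -15.74 − 16.1 = -31.84.
The gain is negative, so the low-fitness type's incentive-compatibility constraint is satisfied.

-31.84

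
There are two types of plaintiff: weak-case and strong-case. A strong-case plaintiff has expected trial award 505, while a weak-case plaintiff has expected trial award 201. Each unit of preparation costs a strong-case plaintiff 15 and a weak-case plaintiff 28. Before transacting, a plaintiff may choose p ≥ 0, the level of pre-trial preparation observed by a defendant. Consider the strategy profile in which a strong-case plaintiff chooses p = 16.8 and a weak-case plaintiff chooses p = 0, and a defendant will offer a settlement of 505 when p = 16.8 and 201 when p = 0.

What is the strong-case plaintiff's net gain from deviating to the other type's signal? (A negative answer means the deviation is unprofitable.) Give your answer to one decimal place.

Playing p = 16.8 the strong-case plaintiff receives 505 − 15 × 16.8 = 253.
Deviating to p = 0 yields 201 instead.
Gain from deviating: 201 − 253 = -52.0.
The gain is negative, so the strong-case type's incentive-compatibility constraint is satisfied.

-52.0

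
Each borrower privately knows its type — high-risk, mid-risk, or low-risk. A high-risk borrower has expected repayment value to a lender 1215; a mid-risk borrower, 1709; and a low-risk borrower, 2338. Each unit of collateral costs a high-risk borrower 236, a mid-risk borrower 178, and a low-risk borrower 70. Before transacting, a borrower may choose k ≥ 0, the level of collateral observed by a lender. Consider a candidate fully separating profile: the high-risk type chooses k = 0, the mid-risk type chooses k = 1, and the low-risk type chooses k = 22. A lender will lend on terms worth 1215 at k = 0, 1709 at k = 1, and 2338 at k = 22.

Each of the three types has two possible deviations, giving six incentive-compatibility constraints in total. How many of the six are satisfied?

High-risk (own payoff 1215): to k=1 gives 1709 − 236×1 = 1473 → profitable ✗; to k=22 gives 2338 − 236×22 = -2854 → no gain ✓.
Low-risk (own payoff 2338 − 70×22 = 798): to k=0 gives 1215 → profitable ✗; to k=1 gives 1709 − 70×1 = 1639 → profitable ✗.
Mid-risk (own payoff 1709 − 178×1 = 1531): to k=0 gives 1215 → no gain ✓; to k=22 gives 2338 − 178×22 = -1578 → no gain ✓.
3 of the 6 constraints hold; not an equilibrium.

3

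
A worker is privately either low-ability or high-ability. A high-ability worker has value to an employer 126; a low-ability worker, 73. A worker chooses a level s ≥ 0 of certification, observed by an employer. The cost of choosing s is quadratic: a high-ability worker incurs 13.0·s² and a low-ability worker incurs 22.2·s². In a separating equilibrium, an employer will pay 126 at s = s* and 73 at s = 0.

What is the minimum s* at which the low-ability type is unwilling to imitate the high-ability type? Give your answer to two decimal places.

1.55

The low-ability type at s = 0 receives 73; imitating at s* yields 126 − 22.2·s*².
Indifference: 73 = 126 − 22.2·s*², so s*² = (126 − 73) / 22.2 ≈ 2.3874.
s* = √2.3874 ≈ 1.55.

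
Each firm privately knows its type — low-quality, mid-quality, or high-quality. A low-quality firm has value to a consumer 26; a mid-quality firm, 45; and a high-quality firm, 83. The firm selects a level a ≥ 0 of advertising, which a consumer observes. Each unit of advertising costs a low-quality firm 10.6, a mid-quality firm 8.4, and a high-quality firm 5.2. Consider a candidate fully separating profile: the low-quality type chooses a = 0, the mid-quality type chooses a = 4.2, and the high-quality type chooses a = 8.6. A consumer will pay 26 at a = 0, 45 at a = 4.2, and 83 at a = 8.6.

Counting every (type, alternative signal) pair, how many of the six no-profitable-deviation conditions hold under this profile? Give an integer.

4

High-quality (own payoff 83 − 5.2×8.6 = 38.28): to a=0 gives 26 → no gain ✓; to a=4.2 gives 45 − 5.2×4.2 = 23.16 → no gain ✓.
Mid-quality (own payoff 45 − 8.4×4.2 = 9.72): to a=0 gives 26 → profitable ✗; to a=8.6 gives 83 − 8.4×8.6 = 10.76 → profitable ✗.
Low-quality (own payoff 26): to a=4.2 gives 45 − 10.6×4.2 = 0.48 → no gain ✓; to a=8.6 gives 83 − 10.6×8.6 = -8.16 → no gain ✓.
4 of the 6 constraints hold; not an equilibrium.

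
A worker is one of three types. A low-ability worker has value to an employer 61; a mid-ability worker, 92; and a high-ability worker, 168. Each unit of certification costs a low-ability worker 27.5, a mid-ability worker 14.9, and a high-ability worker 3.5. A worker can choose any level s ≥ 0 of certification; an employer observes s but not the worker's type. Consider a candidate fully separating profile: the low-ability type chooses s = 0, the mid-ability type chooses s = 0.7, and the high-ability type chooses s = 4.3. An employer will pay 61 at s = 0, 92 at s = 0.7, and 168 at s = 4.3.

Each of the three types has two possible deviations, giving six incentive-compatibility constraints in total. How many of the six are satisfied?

High-ability (own payoff 168 − 3.5×4.3 = 152.95): to s=0 gives 61 → no gain ✓; to s=0.7 gives 92 − 3.5×0.7 = 89.55 → no gain ✓.
Low-ability (own payoff 61): to s=0.7 gives 92 − 27.5×0.7 = 72.75 → profitable ✗; to s=4.3 gives 168 − 27.5×4.3 = 49.75 → no gain ✓.
Mid-ability (own payoff 92 − 14.9×0.7 = 81.57): to s=0 gives 61 → no gain ✓; to s=4.3 gives 168 − 14.9×4.3 = 103.93 → profitable ✗.
4 of the 6 constraints hold; not an equilibrium.

4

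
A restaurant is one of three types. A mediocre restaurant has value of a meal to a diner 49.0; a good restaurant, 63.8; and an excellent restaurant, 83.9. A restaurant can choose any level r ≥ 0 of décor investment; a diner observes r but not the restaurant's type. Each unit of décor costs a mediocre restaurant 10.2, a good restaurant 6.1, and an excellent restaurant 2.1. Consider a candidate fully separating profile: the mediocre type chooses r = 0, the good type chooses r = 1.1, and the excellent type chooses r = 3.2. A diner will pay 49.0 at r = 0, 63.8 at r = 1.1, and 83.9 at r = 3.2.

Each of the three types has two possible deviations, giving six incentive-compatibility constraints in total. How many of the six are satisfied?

3

Mediocre (own payoff 49.0): to r=1.1 gives 63.8 − 10.2×1.1 = 52.58 → profitable ✗; to r=3.2 gives 83.9 − 10.2×3.2 = 51.26 → profitable ✗.
Good (own payoff 63.8 − 6.1×1.1 = 57.09): to r=0 gives 49.0 → no gain ✓; to r=3.2 gives 83.9 − 6.1×3.2 = 64.38 → profitable ✗.
Excellent (own payoff 83.9 − 2.1×3.2 = 77.18): to r=0 gives 49.0 → no gain ✓; to r=1.1 gives 63.8 − 2.1×1.1 = 61.49 → no gain ✓.
3 of the 6 constraints hold; not an equilibrium.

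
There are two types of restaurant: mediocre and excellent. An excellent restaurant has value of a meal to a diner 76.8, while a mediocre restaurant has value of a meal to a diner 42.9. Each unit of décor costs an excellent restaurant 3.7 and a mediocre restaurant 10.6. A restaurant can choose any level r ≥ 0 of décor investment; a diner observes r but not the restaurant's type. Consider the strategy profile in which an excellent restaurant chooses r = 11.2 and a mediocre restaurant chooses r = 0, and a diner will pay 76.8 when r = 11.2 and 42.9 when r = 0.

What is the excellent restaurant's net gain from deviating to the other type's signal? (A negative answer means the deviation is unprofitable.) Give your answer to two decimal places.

Playing r = 11.2 the excellent restaurant receives 76.8 − 3.7 × 11.2 = 35.36.
Deviating to r = 0 yields 42.9 instead.
Gain from deviating: 42.9 − 35.36 = 7.54.
The gain is positive, so the excellent type's incentive-compatibility constraint is violated — this profile is not a separating equilibrium.

7.54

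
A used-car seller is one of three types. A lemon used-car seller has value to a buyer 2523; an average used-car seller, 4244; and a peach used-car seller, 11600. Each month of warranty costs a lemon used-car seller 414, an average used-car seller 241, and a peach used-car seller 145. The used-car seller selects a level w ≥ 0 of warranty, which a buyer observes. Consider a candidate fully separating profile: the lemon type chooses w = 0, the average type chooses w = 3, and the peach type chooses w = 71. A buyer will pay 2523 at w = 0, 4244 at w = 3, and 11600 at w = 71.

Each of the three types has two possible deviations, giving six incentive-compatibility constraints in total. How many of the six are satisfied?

Peach (own payoff 11600 − 145×71 = 1305): to w=0 gives 2523 → profitable ✗; to w=3 gives 4244 − 145×3 = 3809 → profitable ✗.
Lemon (own payoff 2523): to w=3 gives 4244 − 414×3 = 3002 → profitable ✗; to w=71 gives 11600 − 414×71 = -17794 → no gain ✓.
Average (own payoff 4244 − 241×3 = 3521): to w=0 gives 2523 → no gain ✓; to w=71 gives 11600 − 241×71 = -5511 → no gain ✓.
3 of the 6 constraints hold; not an equilibrium.

3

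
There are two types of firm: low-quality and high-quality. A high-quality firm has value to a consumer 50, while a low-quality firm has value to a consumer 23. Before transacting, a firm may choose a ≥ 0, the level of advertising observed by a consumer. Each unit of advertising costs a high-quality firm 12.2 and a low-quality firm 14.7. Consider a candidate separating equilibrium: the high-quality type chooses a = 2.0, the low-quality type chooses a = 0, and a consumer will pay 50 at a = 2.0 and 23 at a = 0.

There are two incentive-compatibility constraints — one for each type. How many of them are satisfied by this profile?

High-quality type: signal → 50 − 12.2 × 2.0 = 25.6; deviate to 0 → 23. IC holds (25.6 ≥ 23).
Low-quality type: stay at 0 → 23; mimic → 50 − 14.7 × 2.0 = 20.6. IC holds (23 ≥ 20.6).
2 of 2 constraints hold, so this is a separating equilibrium.

2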